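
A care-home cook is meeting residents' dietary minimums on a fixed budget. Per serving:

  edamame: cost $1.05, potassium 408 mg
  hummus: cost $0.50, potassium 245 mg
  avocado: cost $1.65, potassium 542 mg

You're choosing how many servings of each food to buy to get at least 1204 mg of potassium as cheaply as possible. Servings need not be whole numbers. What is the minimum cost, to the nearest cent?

$2.46

Cost per mg of potassium: hummus $0.0020, edamame $0.0026, avocado $0.0030.
With no serving limits, use only hummus: 1204 mg / 245 mg = 4.914 servings × $0.50 = $2.46.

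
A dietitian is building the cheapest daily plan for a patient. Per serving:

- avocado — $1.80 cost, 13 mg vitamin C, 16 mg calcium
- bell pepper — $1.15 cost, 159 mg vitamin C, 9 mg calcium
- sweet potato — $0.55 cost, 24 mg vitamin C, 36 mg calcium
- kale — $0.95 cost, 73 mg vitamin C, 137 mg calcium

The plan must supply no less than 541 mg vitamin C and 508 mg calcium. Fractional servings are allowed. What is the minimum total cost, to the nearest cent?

$5.43

Compare the cost at each extreme point of the feasible region.
avocado only: max(541/13, 508/16) = 41.62 servings → $74.91.
bell pepper only: max(541/159, 508/9) = 56.44 servings → $64.91.
sweet potato only: max(541/24, 508/36) = 22.54 servings → $12.40.
kale only: max(541/73, 508/137) = 7.411 servings → $7.04.
avocado + bell pepper with both tight: 31.27 servings and 0.8455 servings → $57.27.
avocado + sweet potato with both targets exact would need a negative amount; discard.
avocado + kale: the both-tight solution has a negative serving — not a feasible corner.
bell pepper + sweet potato with both tight: 1.322 servings and 13.78 servings → $9.10.
bell pepper + kale with both tight: 1.753 servings and 3.593 servings → $5.43.
sweet potato + kale: intersection lies outside the first quadrant.
The minimum over all feasible corners is $5.43.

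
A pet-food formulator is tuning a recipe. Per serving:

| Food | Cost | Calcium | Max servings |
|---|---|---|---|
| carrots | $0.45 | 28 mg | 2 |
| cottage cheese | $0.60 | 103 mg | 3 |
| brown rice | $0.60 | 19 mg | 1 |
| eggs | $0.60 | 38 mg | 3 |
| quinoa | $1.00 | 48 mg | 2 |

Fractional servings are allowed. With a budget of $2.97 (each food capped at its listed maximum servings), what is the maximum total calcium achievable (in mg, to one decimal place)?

383.1 mg

Calcium per dollar: cottage cheese 171.7, eggs 63.33, carrots 62.22, quinoa 48, brown rice 31.67.
Take 3 servings of cottage cheese: spends $1.80, +309.0 mg calcium (running total 309.0 mg).
Take 1.95 servings of eggs: spends $1.17, +74.1 mg calcium (running total 383.1 mg).
Greedy by best ratio exhausts the cost allowance optimally: 383.1 mg.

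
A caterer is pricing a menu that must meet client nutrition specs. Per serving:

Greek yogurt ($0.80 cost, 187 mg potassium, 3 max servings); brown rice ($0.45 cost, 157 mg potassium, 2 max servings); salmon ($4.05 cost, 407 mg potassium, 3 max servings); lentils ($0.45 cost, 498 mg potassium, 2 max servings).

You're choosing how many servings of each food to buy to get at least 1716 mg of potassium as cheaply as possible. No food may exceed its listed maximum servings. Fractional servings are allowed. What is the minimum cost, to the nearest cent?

Cost per mg of potassium: lentils $0.0009, brown rice $0.0029, Greek yogurt $0.0043, salmon $0.0100.
Take 2 servings of lentils: +996.0 mg potassium for $0.90 (total $0.90, still need 720.0 mg).
Take 2 servings of brown rice: +314.0 mg potassium for $0.90 (total $1.80, still need 406.0 mg).
Take 2.171 servings of Greek yogurt: +406.0 mg potassium for $1.74 (total $3.54, still need 0.0 mg).
Greedy by cheapest-per-mg is optimal for a single linear constraint, so the minimum cost is $3.54.

$3.54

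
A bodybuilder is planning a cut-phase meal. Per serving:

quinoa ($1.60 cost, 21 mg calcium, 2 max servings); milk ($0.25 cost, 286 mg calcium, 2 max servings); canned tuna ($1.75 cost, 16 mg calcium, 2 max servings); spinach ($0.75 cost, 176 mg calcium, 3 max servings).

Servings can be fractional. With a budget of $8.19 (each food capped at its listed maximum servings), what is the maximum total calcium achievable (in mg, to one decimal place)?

Calcium per dollar: milk 1144, spinach 234.7, quinoa 13.12, canned tuna 9.143.
Take 2 servings of milk: spends $0.50, +572.0 mg calcium (running total 572.0 mg).
Take 3 servings of spinach: spends $2.25, +528.0 mg calcium (running total 1100.0 mg).
Take 2 servings of quinoa: spends $3.20, +42.0 mg calcium (running total 1142.0 mg).
Take 1.28 servings of canned tuna: spends $2.24, +20.5 mg calcium (running total 1162.5 mg).
Greedy by best ratio exhausts the cost allowance optimally: 1162.5 mg.

1162.5 mg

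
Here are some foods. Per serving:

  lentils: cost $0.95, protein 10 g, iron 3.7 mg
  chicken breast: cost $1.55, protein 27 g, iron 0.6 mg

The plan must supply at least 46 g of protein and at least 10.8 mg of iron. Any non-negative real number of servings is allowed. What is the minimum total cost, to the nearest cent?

$3.70

Minimising a linear cost over {protein ≥ 46, iron ≥ 10.8, servings ≥ 0} — the optimum is at a vertex, using one or two foods.
lentils only: max(46/10, 10.8/3.7) = 4.6 servings → $4.37.
chicken breast only: max(46/27, 10.8/0.6) = 18 servings → $27.90.
lentils + chicken breast with both tight: 2.812 servings and 0.6624 servings → $3.70.
The minimum over all feasible corners is $3.70.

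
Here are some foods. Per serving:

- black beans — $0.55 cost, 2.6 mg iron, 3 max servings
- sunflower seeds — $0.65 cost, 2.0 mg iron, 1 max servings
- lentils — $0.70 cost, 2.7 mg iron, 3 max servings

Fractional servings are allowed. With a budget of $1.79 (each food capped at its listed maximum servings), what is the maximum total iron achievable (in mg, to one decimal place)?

Iron per dollar: black beans 4.727, lentils 3.857, sunflower seeds 3.077.
Take 3 servings of black beans: spends $1.65, +7.8 mg iron (running total 7.8 mg).
Take 0.2 servings of lentils: spends $0.14, +0.5 mg iron (running total 8.3 mg).
Filling greedily by iron-per-dollar is optimal for one linear limit, giving 8.3 mg.

8.3 mg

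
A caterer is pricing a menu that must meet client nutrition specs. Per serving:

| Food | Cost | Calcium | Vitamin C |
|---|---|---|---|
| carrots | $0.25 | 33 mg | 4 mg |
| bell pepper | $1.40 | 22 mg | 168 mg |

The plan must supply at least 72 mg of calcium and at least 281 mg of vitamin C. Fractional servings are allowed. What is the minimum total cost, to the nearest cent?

$2.58

A basic optimal solution has at most two foods positive. Try each food alone and each pair with both targets met exactly.
carrots only: max(72/33, 281/4) = 70.25 servings → $17.56.
bell pepper only: max(72/22, 281/168) = 3.273 servings → $4.58.
carrots + bell pepper with both tight: 1.084 servings and 1.647 servings → $2.58.
Cheapest feasible corner: $2.58.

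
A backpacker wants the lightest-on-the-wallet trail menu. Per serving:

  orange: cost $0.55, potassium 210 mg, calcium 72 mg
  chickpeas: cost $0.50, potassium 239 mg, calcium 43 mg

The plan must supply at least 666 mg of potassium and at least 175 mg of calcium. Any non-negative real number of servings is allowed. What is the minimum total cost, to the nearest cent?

For a min-cost LP with two ≥-constraints, a basic feasible solution has at most two positive variables.
orange only: max(666/210, 175/72) = 3.171 servings → $1.74.
chickpeas only: max(666/239, 175/43) = 4.07 servings → $2.03.
orange + chickpeas with both tight: 1.612 servings and 1.37 servings → $1.57.
So the least-cost plan costs $1.57.

$1.57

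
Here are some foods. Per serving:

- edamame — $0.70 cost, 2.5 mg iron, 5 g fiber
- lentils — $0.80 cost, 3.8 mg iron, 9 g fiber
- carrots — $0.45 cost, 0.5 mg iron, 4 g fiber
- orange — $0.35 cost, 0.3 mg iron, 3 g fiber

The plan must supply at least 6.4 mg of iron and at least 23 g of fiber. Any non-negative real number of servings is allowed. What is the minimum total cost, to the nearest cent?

edamame only: max(6.4/2.5, 23/5) = 4.6 servings → $3.22.
lentils only: max(6.4/3.8, 23/9) = 2.556 servings → $2.04.
carrots only: max(6.4/0.5, 23/4) = 12.8 servings → $5.76.
orange only: max(6.4/0.3, 23/3) = 21.33 servings → $7.47.
edamame + lentils: the both-tight solution has a negative serving — not a feasible corner.
edamame + carrots with both tight: 1.88 servings and 3.4 servings → $2.85.
edamame + orange with both tight: 2.05 servings and 4.25 servings → $2.92.
lentils + carrots with both tight: 1.318 servings and 2.785 servings → $2.31.
lentils + orange with both tight: 1.414 servings and 3.425 servings → $2.33.
carrots + orange: intersection lies outside the first quadrant.
Cheapest feasible corner: $2.04.

$2.04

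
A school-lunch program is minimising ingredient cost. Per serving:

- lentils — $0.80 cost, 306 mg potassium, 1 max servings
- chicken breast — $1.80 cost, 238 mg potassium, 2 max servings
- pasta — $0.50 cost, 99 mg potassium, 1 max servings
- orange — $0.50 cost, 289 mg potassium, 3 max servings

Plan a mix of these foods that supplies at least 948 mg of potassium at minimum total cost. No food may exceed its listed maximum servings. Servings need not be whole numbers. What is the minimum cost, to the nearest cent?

Cost per mg of potassium: orange $0.0017, lentils $0.0026, pasta $0.0051, chicken breast $0.0076.
Take 3 servings of orange: +867.0 mg potassium for $1.50 (total $1.50, still need 81.0 mg).
Take 0.2647 servings of lentils: +81.0 mg potassium for $0.21 (total $1.71, still need 0.0 mg).
Greedy by cheapest-per-mg is optimal for a single linear constraint, so the minimum cost is $1.71.

$1.71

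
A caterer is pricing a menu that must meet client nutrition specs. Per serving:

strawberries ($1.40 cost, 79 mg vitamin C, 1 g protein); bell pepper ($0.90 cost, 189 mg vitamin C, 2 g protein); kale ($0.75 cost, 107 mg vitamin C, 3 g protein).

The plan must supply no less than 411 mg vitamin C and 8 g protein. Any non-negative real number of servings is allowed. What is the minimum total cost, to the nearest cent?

$2.43

A basic optimal solution has at most two foods positive. Try each food alone and each pair with both targets met exactly.
strawberries only: max(411/79, 8/1) = 8 servings → $11.20.
bell pepper only: max(411/189, 8/2) = 4 servings → $3.60.
kale only: max(411/107, 8/3) = 3.841 servings → $2.88.
strawberries + bell pepper: intersection lies outside the first quadrant.
strawberries + kale with both tight: 2.9 servings and 1.7 servings → $5.33.
bell pepper + kale with both tight: 1.068 servings and 1.955 servings → $2.43.
The minimum over all feasible corners is $2.43.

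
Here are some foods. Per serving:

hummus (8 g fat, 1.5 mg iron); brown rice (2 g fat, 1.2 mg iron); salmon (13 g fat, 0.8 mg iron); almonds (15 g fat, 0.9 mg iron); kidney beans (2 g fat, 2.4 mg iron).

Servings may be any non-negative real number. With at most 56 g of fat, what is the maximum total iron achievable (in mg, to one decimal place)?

67.2 mg

Iron per g fat: kidney beans 1.2, brown rice 0.6, hummus 0.1875, salmon 0.06154, almonds 0.06.
With no serving limits, spend the whole fat allowance on kidney beans: 56 g / 2 g × 2.4 mg = 67.2 mg.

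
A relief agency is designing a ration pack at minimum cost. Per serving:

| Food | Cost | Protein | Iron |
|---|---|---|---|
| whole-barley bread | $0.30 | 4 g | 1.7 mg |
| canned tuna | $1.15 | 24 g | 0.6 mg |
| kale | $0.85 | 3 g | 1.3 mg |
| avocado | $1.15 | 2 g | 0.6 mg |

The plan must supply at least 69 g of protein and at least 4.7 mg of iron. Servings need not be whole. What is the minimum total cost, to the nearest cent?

Two binding constraints pin down two serving amounts, so the optimal mix uses at most two foods. The candidates are each food alone (scaled to the tighter of protein/iron) and each pair with both constraints tight.
whole-barley bread only: max(69/4, 4.7/1.7) = 17.25 servings → $5.17.
canned tuna only: max(69/24, 4.7/0.6) = 7.833 servings → $9.01.
kale only: max(69/3, 4.7/1.3) = 23 servings → $19.55.
avocado only: max(69/2, 4.7/0.6) = 34.5 servings → $39.67.
whole-barley bread + canned tuna with both tight: 1.859 servings and 2.565 servings → $3.51.
whole-barley bread + kale: intersection lies outside the first quadrant.
whole-barley bread + avocado: the both-tight solution has a negative serving — not a feasible corner.
canned tuna + kale with both tight: 2.571 servings and 2.429 servings → $5.02.
canned tuna + avocado with both tight: 2.424 servings and 5.409 servings → $9.01.
kale + avocado with both targets exact would need a negative amount; discard.
Cheapest feasible corner: $3.51.

$3.51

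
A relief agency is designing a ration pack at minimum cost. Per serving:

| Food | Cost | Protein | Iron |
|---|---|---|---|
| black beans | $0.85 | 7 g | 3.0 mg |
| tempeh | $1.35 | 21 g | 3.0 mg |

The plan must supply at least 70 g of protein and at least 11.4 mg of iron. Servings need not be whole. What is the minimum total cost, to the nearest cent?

$4.78

For a min-cost LP with two ≥-constraints, a basic feasible solution has at most two positive variables.
black beans only: max(70/7, 11.4/3.0) = 10 servings → $8.50.
tempeh only: max(70/21, 11.4/3.0) = 3.8 servings → $5.13.
black beans + tempeh with both tight: 0.7 servings and 3.1 servings → $4.78.
So the least-cost plan costs $4.78.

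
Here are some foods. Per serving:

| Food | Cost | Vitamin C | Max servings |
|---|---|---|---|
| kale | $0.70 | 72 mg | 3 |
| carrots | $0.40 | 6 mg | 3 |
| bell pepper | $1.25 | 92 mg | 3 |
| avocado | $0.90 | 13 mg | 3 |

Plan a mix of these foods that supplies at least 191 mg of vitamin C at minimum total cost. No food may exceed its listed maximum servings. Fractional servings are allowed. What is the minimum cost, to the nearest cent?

Cost per mg of vitamin C: kale $0.0097, bell pepper $0.0136, carrots $0.0667, avocado $0.0692.
Take 2.653 servings of kale: +191.0 mg vitamin C for $1.86 (total $1.86, still need 0.0 mg).
Filling from the cheapest source first is optimal under one linear minimum: $1.86.

$1.86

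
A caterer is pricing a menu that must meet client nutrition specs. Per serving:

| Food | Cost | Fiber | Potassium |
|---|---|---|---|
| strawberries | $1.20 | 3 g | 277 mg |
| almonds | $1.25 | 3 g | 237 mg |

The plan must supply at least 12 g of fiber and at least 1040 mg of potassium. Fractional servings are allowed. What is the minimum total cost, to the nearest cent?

$4.80

With two linear requirements the optimum uses one or two foods; enumerate the corners.
strawberries only: max(12/3, 1040/277) = 4 servings → $4.80.
almonds only: max(12/3, 1040/237) = 4.388 servings → $5.49.
strawberries + almonds with both tight: 2.3 servings and 1.7 servings → $4.88.
Cheapest feasible corner: $4.80.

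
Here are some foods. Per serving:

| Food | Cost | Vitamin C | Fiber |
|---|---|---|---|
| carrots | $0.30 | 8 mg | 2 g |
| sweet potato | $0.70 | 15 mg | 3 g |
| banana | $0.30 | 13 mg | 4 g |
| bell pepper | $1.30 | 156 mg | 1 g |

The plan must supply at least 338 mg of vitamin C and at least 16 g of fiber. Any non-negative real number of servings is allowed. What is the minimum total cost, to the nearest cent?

$3.49

With two linear requirements the optimum uses one or two foods; enumerate the corners.
carrots only: max(338/8, 16/2) = 42.25 servings → $12.68.
sweet potato only: max(338/15, 16/3) = 22.53 servings → $15.77.
banana only: max(338/13, 16/4) = 26 servings → $7.80.
bell pepper only: max(338/156, 16/1) = 16 servings → $20.80.
carrots + sweet potato: intersection lies outside the first quadrant.
carrots + banana: the both-tight solution has a negative serving — not a feasible corner.
carrots + bell pepper with both tight: 7.099 servings and 1.803 servings → $4.47.
sweet potato + banana with both targets exact would need a negative amount; discard.
sweet potato + bell pepper with both tight: 4.764 servings and 1.709 servings → $5.56.
banana + bell pepper with both tight: 3.532 servings and 1.872 servings → $3.49.
Cheapest feasible corner: $3.49.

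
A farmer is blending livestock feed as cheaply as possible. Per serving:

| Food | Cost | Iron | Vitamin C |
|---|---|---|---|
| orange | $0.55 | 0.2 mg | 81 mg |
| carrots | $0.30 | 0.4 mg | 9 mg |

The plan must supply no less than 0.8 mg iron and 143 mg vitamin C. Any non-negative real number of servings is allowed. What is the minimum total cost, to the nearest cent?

$1.25

Two binding constraints pin down two serving amounts, so the optimal mix uses at most two foods. The candidates are each food alone (scaled to the tighter of iron/vitamin C) and each pair with both constraints tight.
orange only: max(0.8/0.2, 143/81) = 4 servings → $2.20.
carrots only: max(0.8/0.4, 143/9) = 15.89 servings → $4.77.
orange + carrots with both tight: 1.634 servings and 1.183 servings → $1.25.
Cheapest feasible corner: $1.25.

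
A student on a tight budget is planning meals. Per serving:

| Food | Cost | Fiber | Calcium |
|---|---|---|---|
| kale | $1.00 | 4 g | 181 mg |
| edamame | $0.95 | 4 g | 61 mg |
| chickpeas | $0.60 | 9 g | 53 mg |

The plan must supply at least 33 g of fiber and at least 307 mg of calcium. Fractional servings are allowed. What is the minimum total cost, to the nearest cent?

With two linear requirements the optimum uses one or two foods; enumerate the corners.
kale only: max(33/4, 307/181) = 8.25 servings → $8.25.
edamame only: max(33/4, 307/61) = 8.25 servings → $7.84.
chickpeas only: max(33/9, 307/53) = 5.792 servings → $3.48.
kale + edamame with both targets exact would need a negative amount; discard.
kale + chickpeas with both tight: 0.7156 servings and 3.349 servings → $2.72.
edamame + chickpeas with both tight: 3.009 servings and 2.329 servings → $4.26.
So the least-cost plan costs $2.72.

$2.72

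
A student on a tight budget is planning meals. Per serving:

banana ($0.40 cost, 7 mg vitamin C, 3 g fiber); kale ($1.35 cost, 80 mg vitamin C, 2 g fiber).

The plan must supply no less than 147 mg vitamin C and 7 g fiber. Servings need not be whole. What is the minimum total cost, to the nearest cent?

$2.81

This is a tiny linear program; its minimum lies at a vertex of the feasible set. List the vertices and price them.
banana only: max(147/7, 7/3) = 21 servings → $8.40.
kale only: max(147/80, 7/2) = 3.5 servings → $4.72.
banana + kale with both tight: 1.177 servings and 1.735 servings → $2.81.
The minimum over all feasible corners is $2.81.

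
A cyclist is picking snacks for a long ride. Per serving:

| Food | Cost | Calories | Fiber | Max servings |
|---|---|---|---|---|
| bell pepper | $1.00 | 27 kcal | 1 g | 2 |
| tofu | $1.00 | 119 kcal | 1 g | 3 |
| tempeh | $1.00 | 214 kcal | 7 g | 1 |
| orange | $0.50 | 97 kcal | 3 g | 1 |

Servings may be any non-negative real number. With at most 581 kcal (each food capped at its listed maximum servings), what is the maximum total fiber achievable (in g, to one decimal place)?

13.8 g

Fiber per kcal: bell pepper 0.03704, tempeh 0.03271, orange 0.03093, tofu 0.008403.
Take 2 servings of bell pepper: uses 54 kcal, +2.0 g fiber (running total 2.0 g).
Take 1 serving of tempeh: uses 214 kcal, +7.0 g fiber (running total 9.0 g).
Take 1 serving of orange: uses 97 kcal, +3.0 g fiber (running total 12.0 g).
Take 1.815 servings of tofu: uses 216 kcal, +1.8 g fiber (running total 13.8 g).
Filling greedily by fiber-per-kcal is optimal for one linear limit, giving 13.8 g.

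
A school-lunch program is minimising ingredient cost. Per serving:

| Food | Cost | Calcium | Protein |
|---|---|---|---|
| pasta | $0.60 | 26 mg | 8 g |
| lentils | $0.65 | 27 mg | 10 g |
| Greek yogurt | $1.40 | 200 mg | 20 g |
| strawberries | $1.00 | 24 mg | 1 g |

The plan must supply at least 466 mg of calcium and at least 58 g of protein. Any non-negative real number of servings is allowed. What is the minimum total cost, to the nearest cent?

$3.98

A basic optimal solution has at most two foods positive. Try each food alone and each pair with both targets met exactly.
pasta only: max(466/26, 58/8) = 17.92 servings → $10.75.
lentils only: max(466/27, 58/10) = 17.26 servings → $11.22.
Greek yogurt only: max(466/200, 58/20) = 2.9 servings → $4.06.
strawberries only: max(466/24, 58/1) = 58 servings → $58.00.
pasta + lentils with both targets exact would need a negative amount; discard.
pasta + Greek yogurt with both tight: 2.111 servings and 2.056 servings → $4.14.
pasta + strawberries with both tight: 5.578 servings and 13.37 servings → $16.72.
lentils + Greek yogurt with both tight: 1.562 servings and 2.119 servings → $3.98.
lentils + strawberries with both tight: 4.347 servings and 14.53 servings → $17.35.
Greek yogurt + strawberries: intersection lies outside the first quadrant.
So the least-cost plan costs $3.98.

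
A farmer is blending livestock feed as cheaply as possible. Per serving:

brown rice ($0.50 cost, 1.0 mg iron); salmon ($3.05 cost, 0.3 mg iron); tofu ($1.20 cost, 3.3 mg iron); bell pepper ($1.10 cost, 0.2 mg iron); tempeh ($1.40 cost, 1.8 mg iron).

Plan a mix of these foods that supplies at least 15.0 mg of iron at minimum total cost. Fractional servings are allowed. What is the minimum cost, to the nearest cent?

Cost per mg of iron: tofu $0.3636, brown rice $0.5000, tempeh $0.7778, bell pepper $5.5000, salmon $10.1667.
With no serving limits, use only tofu: 15.0 mg / 3.3 mg = 4.545 servings × $1.20 = $5.45.

$5.45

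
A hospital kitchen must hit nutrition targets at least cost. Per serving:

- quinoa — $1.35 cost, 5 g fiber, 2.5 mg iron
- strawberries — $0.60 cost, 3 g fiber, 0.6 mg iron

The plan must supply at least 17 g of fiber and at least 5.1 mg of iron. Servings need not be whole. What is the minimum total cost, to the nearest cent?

quinoa only: max(17/5, 5.1/2.5) = 3.4 servings → $4.59.
strawberries only: max(17/3, 5.1/0.6) = 8.5 servings → $5.10.
quinoa + strawberries with both tight: 1.133 servings and 3.778 servings → $3.80.
So the least-cost plan costs $3.80.

$3.80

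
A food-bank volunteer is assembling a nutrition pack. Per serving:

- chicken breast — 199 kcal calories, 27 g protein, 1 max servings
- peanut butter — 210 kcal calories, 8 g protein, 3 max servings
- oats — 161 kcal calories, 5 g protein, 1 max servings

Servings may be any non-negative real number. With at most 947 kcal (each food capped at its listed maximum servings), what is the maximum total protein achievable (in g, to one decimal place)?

54.7 g

Protein per kcal: chicken breast 0.1357, peanut butter 0.0381, oats 0.03106.
Take 1 serving of chicken breast: uses 199 kcal, +27.0 g protein (running total 27.0 g).
Take 3 servings of peanut butter: uses 630 kcal, +24.0 g protein (running total 51.0 g).
Take 0.7329 servings of oats: uses 118 kcal, +3.7 g protein (running total 54.7 g).
Greedy by best ratio exhausts the calories allowance optimally: 54.7 g.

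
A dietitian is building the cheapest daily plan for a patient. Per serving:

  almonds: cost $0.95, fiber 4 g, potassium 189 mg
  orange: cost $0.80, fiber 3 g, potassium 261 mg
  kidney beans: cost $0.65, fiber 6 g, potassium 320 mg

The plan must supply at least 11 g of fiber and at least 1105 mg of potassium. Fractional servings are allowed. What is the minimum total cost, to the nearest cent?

$2.24

Minimising a linear cost over {fiber ≥ 11, potassium ≥ 1105, servings ≥ 0} — the optimum is at a vertex, using one or two foods.
almonds only: max(11/4, 1105/189) = 5.847 servings → $5.55.
orange only: max(11/3, 1105/261) = 4.234 servings → $3.39.
kidney beans only: max(11/6, 1105/320) = 3.453 servings → $2.24.
almonds + orange with both targets exact would need a negative amount; discard.
almonds + kidney beans with both targets exact would need a negative amount; discard.
orange + kidney beans: intersection lies outside the first quadrant.
Cheapest feasible corner: $2.24.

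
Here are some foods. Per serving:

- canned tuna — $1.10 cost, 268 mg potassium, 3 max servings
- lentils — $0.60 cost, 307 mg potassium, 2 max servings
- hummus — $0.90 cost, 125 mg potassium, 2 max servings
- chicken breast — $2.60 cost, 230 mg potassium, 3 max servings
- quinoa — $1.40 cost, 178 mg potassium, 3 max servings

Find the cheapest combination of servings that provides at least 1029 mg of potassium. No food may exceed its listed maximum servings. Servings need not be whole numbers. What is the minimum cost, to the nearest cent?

Cost per mg of potassium: lentils $0.0020, canned tuna $0.0041, hummus $0.0072, quinoa $0.0079, chicken breast $0.0113.
Take 2 servings of lentils: +614.0 mg potassium for $1.20 (total $1.20, still need 415.0 mg).
Take 1.549 servings of canned tuna: +415.0 mg potassium for $1.70 (total $2.90, still need 0.0 mg).
Greedy by cheapest-per-mg is optimal for a single linear constraint, so the minimum cost is $2.90.

$2.90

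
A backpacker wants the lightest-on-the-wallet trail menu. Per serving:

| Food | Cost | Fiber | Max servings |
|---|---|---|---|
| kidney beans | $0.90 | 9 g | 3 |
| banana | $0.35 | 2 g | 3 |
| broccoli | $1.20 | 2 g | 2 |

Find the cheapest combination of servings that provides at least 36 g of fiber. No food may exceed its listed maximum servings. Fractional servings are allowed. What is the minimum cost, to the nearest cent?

Cost per g of fiber: kidney beans $0.1000, banana $0.1750, broccoli $0.6000.
Take 3 servings of kidney beans: +27.0 g fiber for $2.70 (total $2.70, still need 9.0 g).
Take 3 servings of banana: +6.0 g fiber for $1.05 (total $3.75, still need 3.0 g).
Take 1.5 servings of broccoli: +3.0 g fiber for $1.80 (total $5.55, still need 0.0 g).
Filling from the cheapest source first is optimal under one linear minimum: $5.55.

$5.55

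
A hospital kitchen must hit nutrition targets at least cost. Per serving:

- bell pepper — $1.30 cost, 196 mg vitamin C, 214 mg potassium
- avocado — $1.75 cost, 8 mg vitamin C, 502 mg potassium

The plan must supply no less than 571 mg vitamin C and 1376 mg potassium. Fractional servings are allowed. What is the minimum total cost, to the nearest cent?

$6.38

bell pepper only: max(571/196, 1376/214) = 6.43 servings → $8.36.
avocado only: max(571/8, 1376/502) = 71.38 servings → $124.91.
bell pepper + avocado with both tight: 2.851 servings and 1.526 servings → $6.38.
The minimum over all feasible corners is $6.38.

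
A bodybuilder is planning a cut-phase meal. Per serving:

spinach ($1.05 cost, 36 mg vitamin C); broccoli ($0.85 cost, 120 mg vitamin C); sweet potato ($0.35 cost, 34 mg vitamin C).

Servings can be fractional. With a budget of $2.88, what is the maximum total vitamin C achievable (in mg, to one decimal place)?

406.6 mg

Vitamin C per dollar: broccoli 141.2, sweet potato 97.14, spinach 34.29.
With no serving limits, spend the whole cost allowance on broccoli: $2.88 / $0.85 × 120 mg = 406.6 mg.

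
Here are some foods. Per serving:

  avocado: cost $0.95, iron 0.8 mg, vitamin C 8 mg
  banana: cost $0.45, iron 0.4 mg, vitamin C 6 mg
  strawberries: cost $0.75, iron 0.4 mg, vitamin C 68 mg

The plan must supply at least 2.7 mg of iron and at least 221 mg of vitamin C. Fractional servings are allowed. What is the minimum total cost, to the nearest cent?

At the optimum either one food covers both requirements or two foods hit both targets exactly; no other combination can be cheaper.
avocado only: max(2.7/0.8, 221/8) = 27.62 servings → $26.24.
banana only: max(2.7/0.4, 221/6) = 36.83 servings → $16.57.
strawberries only: max(2.7/0.4, 221/68) = 6.75 servings → $5.06.
avocado + banana with both targets exact would need a negative amount; discard.
avocado + strawberries with both tight: 1.859 servings and 3.031 servings → $4.04.
banana + strawberries with both tight: 3.839 servings and 2.911 servings → $3.91.
So the least-cost plan costs $3.91.

$3.91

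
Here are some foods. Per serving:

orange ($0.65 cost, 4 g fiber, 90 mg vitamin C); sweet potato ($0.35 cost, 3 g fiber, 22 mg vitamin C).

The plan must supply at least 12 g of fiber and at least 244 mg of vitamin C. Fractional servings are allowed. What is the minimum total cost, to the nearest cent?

$1.87

The cheapest plan sits at a corner of the feasible region — with two constraints it uses at most two foods.
orange only: max(12/4, 244/90) = 3 servings → $1.95.
sweet potato only: max(12/3, 244/22) = 11.09 servings → $3.88.
orange + sweet potato with both tight: 2.571 servings and 0.5714 servings → $1.87.
So the least-cost plan costs $1.87.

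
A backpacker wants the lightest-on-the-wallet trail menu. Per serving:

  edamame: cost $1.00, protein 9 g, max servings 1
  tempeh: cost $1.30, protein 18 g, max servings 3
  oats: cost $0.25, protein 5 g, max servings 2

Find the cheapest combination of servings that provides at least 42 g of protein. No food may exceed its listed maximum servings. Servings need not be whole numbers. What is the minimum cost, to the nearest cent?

$2.81

Cost per g of protein: oats $0.0500, tempeh $0.0722, edamame $0.1111.
Take 2 servings of oats: +10.0 g protein for $0.50 (total $0.50, still need 32.0 g).
Take 1.778 servings of tempeh: +32.0 g protein for $2.31 (total $2.81, still need 0.0 g).
Greedy by cheapest-per-g is optimal for a single linear constraint, so the minimum cost is $2.81.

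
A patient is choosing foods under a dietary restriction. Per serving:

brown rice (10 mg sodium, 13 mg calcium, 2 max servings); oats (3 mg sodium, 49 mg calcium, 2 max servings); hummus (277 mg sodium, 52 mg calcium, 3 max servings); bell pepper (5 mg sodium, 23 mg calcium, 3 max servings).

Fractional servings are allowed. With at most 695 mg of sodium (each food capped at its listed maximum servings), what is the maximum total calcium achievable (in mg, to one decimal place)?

Calcium per mg sodium: oats 16.33, bell pepper 4.6, brown rice 1.3, hummus 0.1877.
Take 2 servings of oats: uses 6 mg sodium, +98.0 mg calcium (running total 98.0 mg).
Take 3 servings of bell pepper: uses 15 mg sodium, +69.0 mg calcium (running total 167.0 mg).
Take 2 servings of brown rice: uses 20 mg sodium, +26.0 mg calcium (running total 193.0 mg).
Take 2.361 servings of hummus: uses 654 mg sodium, +122.8 mg calcium (running total 315.8 mg).
Filling greedily by calcium-per-mg sodium is optimal for one linear limit, giving 315.8 mg.

315.8 mg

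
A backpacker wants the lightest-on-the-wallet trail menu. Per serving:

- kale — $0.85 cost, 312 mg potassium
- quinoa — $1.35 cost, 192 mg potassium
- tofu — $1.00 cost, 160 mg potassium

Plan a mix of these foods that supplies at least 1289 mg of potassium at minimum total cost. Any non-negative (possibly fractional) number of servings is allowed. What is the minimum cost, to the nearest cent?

Cost per mg of potassium: kale $0.0027, tofu $0.0063, quinoa $0.0070.
With no serving limits, use only kale: 1289 mg / 312 mg = 4.131 servings × $0.85 = $3.51.

$3.51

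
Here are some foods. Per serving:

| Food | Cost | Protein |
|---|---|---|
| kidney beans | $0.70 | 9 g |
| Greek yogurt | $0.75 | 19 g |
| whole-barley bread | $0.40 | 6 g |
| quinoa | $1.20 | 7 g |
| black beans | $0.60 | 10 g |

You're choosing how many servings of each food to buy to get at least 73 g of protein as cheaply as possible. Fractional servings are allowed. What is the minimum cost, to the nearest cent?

$2.88

Cost per g of protein: Greek yogurt $0.0395, black beans $0.0600, whole-barley bread $0.0667, kidney beans $0.0778, quinoa $0.1714.
With no serving limits, use only Greek yogurt: 73 g / 19 g = 3.842 servings × $0.75 = $2.88.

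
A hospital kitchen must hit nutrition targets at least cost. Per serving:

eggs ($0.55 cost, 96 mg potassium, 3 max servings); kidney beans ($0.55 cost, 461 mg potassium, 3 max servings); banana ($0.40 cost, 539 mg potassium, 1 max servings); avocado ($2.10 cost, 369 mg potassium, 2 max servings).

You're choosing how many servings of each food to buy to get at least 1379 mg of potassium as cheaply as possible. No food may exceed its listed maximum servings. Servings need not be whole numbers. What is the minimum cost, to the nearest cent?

$1.40

Cost per mg of potassium: banana $0.0007, kidney beans $0.0012, avocado $0.0057, eggs $0.0057.
Take 1 serving of banana: +539.0 mg potassium for $0.40 (total $0.40, still need 840.0 mg).
Take 1.822 servings of kidney beans: +840.0 mg potassium for $1.00 (total $1.40, still need 0.0 mg).
Filling from the cheapest source first is optimal under one linear minimum: $1.40.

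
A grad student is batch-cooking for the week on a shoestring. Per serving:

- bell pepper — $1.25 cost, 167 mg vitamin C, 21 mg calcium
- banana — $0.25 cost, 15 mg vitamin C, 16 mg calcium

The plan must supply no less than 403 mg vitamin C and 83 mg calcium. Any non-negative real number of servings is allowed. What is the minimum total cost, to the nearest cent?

$3.33

bell pepper only: max(403/167, 83/21) = 3.952 servings → $4.94.
banana only: max(403/15, 83/16) = 26.87 servings → $6.72.
bell pepper + banana with both tight: 2.207 servings and 2.29 servings → $3.33.
Cheapest feasible corner: $3.33.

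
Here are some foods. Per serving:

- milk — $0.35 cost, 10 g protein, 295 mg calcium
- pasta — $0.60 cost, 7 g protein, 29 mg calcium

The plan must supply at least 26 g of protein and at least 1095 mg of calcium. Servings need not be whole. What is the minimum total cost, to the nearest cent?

This is a tiny linear program; its minimum lies at a vertex of the feasible set. List the vertices and price them.
milk only: max(26/10, 1095/295) = 3.712 servings → $1.30.
pasta only: max(26/7, 1095/29) = 37.76 servings → $22.66.
milk + pasta with both targets exact would need a negative amount; discard.
The minimum over all feasible corners is $1.30.

$1.30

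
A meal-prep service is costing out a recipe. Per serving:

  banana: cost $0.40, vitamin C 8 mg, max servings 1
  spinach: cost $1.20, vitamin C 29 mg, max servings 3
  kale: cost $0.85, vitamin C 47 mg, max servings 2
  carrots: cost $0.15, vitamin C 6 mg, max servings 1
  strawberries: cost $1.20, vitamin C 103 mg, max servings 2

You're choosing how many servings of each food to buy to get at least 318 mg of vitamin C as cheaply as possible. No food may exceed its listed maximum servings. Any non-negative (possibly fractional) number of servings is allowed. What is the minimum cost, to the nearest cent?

$4.75

Cost per mg of vitamin C: strawberries $0.0117, kale $0.0181, carrots $0.0250, spinach $0.0414, banana $0.0500.
Take 2 servings of strawberries: +206.0 mg vitamin C for $2.40 (total $2.40, still need 112.0 mg).
Take 2 servings of kale: +94.0 mg vitamin C for $1.70 (total $4.10, still need 18.0 mg).
Take 1 serving of carrots: +6.0 mg vitamin C for $0.15 (total $4.25, still need 12.0 mg).
Take 0.4138 servings of spinach: +12.0 mg vitamin C for $0.50 (total $4.75, still need 0.0 mg).
Filling from the cheapest source first is optimal under one linear minimum: $4.75.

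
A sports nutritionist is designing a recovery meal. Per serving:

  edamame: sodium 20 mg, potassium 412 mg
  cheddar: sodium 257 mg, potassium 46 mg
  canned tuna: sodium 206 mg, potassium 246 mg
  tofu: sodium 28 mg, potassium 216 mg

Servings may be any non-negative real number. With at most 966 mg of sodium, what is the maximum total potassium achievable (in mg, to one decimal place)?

Potassium per mg sodium: edamame 20.6, tofu 7.714, canned tuna 1.194, cheddar 0.179.
With no serving limits, spend the whole sodium allowance on edamame: 966 mg / 20 mg × 412 mg = 19899.6 mg.

19899.6 mg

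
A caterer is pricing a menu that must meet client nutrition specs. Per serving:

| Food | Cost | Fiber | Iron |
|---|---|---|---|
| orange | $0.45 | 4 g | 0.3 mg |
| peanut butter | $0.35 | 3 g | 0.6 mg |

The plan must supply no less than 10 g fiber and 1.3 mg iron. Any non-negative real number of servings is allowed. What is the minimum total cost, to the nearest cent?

$1.14

Minimising a linear cost over {fiber ≥ 10, iron ≥ 1.3, servings ≥ 0} — the optimum is at a vertex, using one or two foods.
orange only: max(10/4, 1.3/0.3) = 4.333 servings → $1.95.
peanut butter only: max(10/3, 1.3/0.6) = 3.333 servings → $1.17.
orange + peanut butter with both tight: 1.4 servings and 1.467 servings → $1.14.
So the least-cost plan costs $1.14.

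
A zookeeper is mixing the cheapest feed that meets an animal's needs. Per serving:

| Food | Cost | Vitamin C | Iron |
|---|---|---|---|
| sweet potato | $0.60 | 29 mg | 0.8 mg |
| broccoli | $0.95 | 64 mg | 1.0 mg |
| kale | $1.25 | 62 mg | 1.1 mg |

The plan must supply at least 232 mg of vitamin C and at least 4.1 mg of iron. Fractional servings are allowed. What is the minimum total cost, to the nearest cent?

The cheapest plan sits at a corner of the feasible region — with two constraints it uses at most two foods.
sweet potato only: max(232/29, 4.1/0.8) = 8 servings → $4.80.
broccoli only: max(232/64, 4.1/1.0) = 4.1 servings → $3.90.
kale only: max(232/62, 4.1/1.1) = 3.742 servings → $4.68.
sweet potato + broccoli with both tight: 1.369 servings and 3.005 servings → $3.68.
sweet potato + kale: intersection lies outside the first quadrant.
broccoli + kale with both tight: 0.119 servings and 3.619 servings → $4.64.
So the least-cost plan costs $3.68.

$3.68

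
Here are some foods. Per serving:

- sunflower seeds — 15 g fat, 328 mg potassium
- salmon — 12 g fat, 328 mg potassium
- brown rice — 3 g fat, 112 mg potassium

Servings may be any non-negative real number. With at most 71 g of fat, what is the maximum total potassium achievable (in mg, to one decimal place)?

2650.7 mg

Potassium per g fat: brown rice 37.33, salmon 27.33, sunflower seeds 21.87.
With no serving limits, spend the whole fat allowance on brown rice: 71 g / 3 g × 112 mg = 2650.7 mg.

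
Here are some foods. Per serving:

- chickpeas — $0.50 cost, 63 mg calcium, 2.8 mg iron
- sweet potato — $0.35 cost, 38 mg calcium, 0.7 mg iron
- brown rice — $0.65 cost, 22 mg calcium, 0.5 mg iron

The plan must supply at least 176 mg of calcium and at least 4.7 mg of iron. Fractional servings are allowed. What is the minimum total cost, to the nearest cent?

$1.40

For a min-cost LP with two ≥-constraints, a basic feasible solution has at most two positive variables.
chickpeas only: max(176/63, 4.7/2.8) = 2.794 servings → $1.40.
sweet potato only: max(176/38, 4.7/0.7) = 6.714 servings → $2.35.
brown rice only: max(176/22, 4.7/0.5) = 9.4 servings → $6.11.
chickpeas + sweet potato with both tight: 0.8892 servings and 3.157 servings → $1.55.
chickpeas + brown rice with both tight: 0.5116 servings and 6.535 servings → $4.50.
sweet potato + brown rice with both targets exact would need a negative amount; discard.
Cheapest feasible corner: $1.40.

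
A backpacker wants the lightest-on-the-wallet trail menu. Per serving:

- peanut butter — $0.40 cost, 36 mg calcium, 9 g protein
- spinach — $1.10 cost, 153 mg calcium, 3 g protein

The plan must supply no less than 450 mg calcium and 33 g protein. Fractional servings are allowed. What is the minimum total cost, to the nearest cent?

Compare the cost at each extreme point of the feasible region.
peanut butter only: max(450/36, 33/9) = 12.5 servings → $5.00.
spinach only: max(450/153, 33/3) = 11 servings → $12.10.
peanut butter + spinach with both tight: 2.915 servings and 2.255 servings → $3.65.
The minimum over all feasible corners is $3.65.

$3.65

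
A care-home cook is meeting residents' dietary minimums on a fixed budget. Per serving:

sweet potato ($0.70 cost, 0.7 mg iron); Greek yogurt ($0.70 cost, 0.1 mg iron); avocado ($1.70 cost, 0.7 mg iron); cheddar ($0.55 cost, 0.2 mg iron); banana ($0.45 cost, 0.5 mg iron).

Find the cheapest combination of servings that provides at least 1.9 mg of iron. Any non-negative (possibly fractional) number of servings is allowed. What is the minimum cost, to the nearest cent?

Cost per mg of iron: banana $0.9000, sweet potato $1.0000, avocado $2.4286, cheddar $2.7500, Greek yogurt $7.0000.
With no serving limits, use only banana: 1.9 mg / 0.5 mg = 3.8 servings × $0.45 = $1.71.

$1.71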